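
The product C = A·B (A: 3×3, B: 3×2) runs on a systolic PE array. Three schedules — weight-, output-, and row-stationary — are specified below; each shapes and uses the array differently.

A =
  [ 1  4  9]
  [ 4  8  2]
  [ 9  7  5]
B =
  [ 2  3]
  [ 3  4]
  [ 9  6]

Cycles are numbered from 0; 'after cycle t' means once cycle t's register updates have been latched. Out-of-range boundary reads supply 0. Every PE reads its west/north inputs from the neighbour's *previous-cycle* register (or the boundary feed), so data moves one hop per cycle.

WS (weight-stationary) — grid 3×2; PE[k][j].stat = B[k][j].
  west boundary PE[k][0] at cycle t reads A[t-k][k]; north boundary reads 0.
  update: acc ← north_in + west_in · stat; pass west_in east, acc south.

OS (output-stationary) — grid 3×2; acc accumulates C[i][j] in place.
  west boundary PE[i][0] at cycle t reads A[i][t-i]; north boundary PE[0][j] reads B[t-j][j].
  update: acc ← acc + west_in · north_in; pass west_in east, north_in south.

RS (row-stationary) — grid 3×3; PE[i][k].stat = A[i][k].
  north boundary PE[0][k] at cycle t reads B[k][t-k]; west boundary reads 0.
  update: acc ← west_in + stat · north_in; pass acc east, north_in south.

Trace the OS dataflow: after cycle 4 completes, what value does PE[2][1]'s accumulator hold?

OS (3×2). Following PE[2][1] plus its west/north inputs:
  [0] (1,1) acc=0 (h:0 v:0)
  [0] (2,0) acc=0 (h:0 v:0)
  [0] (2,1) acc=0 (h:0 v:0)
  [1] (1,1) acc=0 (h:0 v:0)
  [1] (2,0) acc=0 (h:0 v:0)
  [1] (2,1) acc=0 (h:0 v:0)
  [2] (1,1) acc=12 (h:4 v:3)
  [2] (2,0) acc=18 (h:9 v:2)
  [2] (2,1) acc=0 (h:0 v:0)
  [3] (1,1) acc=44 (h:8 v:4)
  [3] (2,0) acc=39 (h:7 v:3)
  [3] (2,1) acc=27 (h:9 v:3)
  [4] (1,1) acc=56 (h:2 v:6)
  [4] (2,0) acc=84 (h:5 v:9)
  [4] (2,1) acc=55 (h:7 v:4)

PE[2][1].acc = 55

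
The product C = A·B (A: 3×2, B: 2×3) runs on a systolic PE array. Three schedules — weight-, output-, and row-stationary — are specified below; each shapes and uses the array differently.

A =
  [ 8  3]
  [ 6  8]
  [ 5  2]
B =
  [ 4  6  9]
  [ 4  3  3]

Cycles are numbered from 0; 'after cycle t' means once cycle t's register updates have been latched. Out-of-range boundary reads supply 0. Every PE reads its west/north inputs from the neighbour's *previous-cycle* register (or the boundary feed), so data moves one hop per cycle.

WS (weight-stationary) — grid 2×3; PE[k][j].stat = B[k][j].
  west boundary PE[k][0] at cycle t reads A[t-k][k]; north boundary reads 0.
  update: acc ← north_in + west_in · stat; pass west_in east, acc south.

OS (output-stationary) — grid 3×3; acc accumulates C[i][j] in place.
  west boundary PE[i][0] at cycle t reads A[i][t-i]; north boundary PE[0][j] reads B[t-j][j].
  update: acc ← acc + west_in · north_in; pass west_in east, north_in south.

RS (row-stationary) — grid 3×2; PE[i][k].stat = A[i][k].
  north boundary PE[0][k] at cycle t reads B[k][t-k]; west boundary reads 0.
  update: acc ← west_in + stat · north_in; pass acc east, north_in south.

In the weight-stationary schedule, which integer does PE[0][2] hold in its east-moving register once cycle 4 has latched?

register = 5

WS (2×3). Following PE[0][2] plus its west/north inputs:
  @0  [0,1]  acc 0  |  →0  ↓0
  @0  [0,2]  acc 0  |  →0  ↓0
  @1  [0,1]  acc 48  |  →8  ↓48
  @1  [0,2]  acc 0  |  →0  ↓0
  @2  [0,1]  acc 36  |  →6  ↓36
  @2  [0,2]  acc 72  |  →8  ↓72
  @3  [0,1]  acc 30  |  →5  ↓30
  @3  [0,2]  acc 54  |  →6  ↓54
  @4  [0,1]  acc 0  |  →0  ↓0
  @4  [0,2]  acc 45  |  →5  ↓45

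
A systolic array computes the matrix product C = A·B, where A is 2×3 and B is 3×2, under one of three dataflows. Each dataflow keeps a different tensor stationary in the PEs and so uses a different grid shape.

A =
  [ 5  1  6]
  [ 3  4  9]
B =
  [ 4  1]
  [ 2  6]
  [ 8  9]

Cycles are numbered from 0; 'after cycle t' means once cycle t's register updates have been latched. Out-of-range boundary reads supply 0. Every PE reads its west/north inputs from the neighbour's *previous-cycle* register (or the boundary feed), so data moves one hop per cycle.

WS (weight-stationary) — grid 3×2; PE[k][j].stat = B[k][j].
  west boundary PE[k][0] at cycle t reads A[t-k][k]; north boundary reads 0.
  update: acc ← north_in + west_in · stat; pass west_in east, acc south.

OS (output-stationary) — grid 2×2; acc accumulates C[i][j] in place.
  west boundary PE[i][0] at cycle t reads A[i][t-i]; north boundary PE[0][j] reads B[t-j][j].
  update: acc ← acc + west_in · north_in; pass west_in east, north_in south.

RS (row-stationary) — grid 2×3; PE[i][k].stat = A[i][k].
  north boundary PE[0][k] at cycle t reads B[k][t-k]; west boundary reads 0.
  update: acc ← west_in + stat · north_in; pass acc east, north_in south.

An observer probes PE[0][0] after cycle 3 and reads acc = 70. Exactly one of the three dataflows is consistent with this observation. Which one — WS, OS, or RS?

dataflow = OS

Under WS (3×2), PE[0][0]:
  after 0 — PE[0][0] acc=20, pass-E 5, pass-S 20
  after 1 — PE[0][0] acc=12, pass-E 3, pass-S 12
  after 2 — PE[0][0] acc=0, pass-E 0, pass-S 0
  after 3 — PE[0][0] acc=0, pass-E 0, pass-S 0
Under OS (2×2), PE[0][0]:
  after 0 — PE[0][0] acc=20, pass-E 5, pass-S 4
  after 1 — PE[0][0] acc=22, pass-E 1, pass-S 2
  after 2 — PE[0][0] acc=70, pass-E 6, pass-S 8
  after 3 — PE[0][0] acc=70, pass-E 0, pass-S 0
Under RS (2×3), PE[0][0]:
  after 0 — PE[0][0] acc=20, pass-E 20, pass-S 4
  after 1 — PE[0][0] acc=5, pass-E 5, pass-S 1
  after 2 — PE[0][0] acc=0, pass-E 0, pass-S 0
  after 3 — PE[0][0] acc=0, pass-E 0, pass-S 0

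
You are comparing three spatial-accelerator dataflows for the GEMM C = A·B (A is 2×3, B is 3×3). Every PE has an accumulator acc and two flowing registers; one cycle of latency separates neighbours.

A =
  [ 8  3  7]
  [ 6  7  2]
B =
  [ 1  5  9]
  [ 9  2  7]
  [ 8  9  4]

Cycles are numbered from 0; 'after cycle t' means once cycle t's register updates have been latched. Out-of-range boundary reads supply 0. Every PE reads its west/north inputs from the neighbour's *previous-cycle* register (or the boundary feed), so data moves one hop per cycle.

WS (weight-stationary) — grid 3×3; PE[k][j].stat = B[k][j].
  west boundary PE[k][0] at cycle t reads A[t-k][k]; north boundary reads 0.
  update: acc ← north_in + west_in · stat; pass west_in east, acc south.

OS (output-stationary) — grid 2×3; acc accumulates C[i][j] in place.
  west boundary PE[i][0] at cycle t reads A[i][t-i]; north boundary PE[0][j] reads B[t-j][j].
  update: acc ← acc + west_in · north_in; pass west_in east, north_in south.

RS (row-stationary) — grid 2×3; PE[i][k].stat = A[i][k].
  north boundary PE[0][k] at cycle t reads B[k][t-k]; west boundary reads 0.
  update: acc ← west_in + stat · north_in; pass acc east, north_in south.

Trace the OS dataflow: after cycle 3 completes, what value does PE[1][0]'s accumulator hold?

OS (2×3). Following PE[1][0] plus its west/north inputs:
  c0 r0c0: 8 / 8 / 1
  c0 r1c0: 0 / 0 / 0
  c1 r0c0: 35 / 3 / 9
  c1 r1c0: 6 / 6 / 1
  c2 r0c0: 91 / 7 / 8
  c2 r1c0: 69 / 7 / 9
  c3 r0c0: 91 / 0 / 0
  c3 r1c0: 85 / 2 / 8

PE[1][0].acc = 85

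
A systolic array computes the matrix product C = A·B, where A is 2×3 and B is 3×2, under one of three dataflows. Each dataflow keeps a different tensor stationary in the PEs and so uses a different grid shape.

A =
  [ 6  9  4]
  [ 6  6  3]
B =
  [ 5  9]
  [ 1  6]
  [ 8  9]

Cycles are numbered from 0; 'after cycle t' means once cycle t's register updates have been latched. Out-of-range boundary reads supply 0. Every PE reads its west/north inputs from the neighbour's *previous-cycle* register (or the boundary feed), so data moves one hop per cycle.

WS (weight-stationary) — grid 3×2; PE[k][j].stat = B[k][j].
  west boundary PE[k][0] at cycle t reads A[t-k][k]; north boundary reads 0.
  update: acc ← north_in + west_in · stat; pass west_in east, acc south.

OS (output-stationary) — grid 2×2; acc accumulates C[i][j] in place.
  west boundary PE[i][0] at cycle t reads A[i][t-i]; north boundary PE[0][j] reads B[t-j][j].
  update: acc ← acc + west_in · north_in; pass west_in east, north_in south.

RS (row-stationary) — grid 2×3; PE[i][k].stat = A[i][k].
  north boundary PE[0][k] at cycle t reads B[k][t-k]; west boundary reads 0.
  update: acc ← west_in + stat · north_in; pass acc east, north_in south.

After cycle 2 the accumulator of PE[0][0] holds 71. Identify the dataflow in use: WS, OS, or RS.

WS [3×2] PE[0][0] across cycles:
  t=0 PE[0][0]: acc=30 h=6 v=30
  t=1 PE[0][0]: acc=30 h=6 v=30
  t=2 PE[0][0]: acc=0 h=0 v=0
OS [2×2] PE[0][0] across cycles:
  t=0 PE[0][0]: acc=30 h=6 v=5
  t=1 PE[0][0]: acc=39 h=9 v=1
  t=2 PE[0][0]: acc=71 h=4 v=8
RS [2×3] PE[0][0] across cycles:
  t=0 PE[0][0]: acc=30 h=30 v=5
  t=1 PE[0][0]: acc=54 h=54 v=9
  t=2 PE[0][0]: acc=0 h=0 v=0

dataflow = OS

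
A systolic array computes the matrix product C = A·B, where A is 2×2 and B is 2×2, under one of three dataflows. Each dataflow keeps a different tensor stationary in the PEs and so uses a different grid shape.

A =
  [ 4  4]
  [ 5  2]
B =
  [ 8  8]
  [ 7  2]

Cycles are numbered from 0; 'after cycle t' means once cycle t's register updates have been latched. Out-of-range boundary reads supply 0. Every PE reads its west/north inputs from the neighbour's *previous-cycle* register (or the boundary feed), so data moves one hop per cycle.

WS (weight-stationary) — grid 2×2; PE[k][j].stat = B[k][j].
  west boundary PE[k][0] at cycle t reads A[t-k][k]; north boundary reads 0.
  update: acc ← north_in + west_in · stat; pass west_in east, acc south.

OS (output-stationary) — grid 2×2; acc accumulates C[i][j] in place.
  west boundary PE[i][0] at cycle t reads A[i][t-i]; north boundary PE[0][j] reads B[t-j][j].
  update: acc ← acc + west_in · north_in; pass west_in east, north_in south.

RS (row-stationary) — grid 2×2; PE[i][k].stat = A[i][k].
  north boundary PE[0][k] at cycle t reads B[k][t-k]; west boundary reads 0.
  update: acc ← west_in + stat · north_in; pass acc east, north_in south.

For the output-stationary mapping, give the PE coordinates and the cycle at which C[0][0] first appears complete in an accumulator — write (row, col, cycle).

OS — PE[0][0] is where C[0][0] collects:
  @0  [0,0]  acc 32  |  →4  ↓8
  @1  [0,0]  acc 60  |  →4  ↓7

(row, col, cycle) = (0, 0, 1)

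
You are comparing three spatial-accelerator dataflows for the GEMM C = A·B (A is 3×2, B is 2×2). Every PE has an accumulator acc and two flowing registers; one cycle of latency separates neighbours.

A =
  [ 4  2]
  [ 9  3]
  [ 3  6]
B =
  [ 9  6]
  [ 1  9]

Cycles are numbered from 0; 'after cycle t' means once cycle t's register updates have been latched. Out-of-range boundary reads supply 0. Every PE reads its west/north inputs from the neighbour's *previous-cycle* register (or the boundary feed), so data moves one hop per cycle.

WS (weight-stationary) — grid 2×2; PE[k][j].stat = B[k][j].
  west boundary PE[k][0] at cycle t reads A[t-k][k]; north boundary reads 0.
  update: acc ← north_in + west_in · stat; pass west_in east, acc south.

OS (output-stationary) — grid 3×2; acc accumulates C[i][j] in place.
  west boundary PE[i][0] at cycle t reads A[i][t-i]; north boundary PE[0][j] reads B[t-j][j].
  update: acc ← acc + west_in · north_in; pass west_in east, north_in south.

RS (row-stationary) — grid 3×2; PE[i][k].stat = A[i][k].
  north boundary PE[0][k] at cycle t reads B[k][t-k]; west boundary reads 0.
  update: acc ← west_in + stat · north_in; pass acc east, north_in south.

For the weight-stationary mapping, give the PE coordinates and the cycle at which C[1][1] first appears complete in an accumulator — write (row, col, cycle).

WS — PE[1][1] is where C[1][1] collects:
  t=0 PE[1][1]: acc=0 h=0 v=0
  t=1 PE[1][1]: acc=0 h=0 v=0
  t=2 PE[1][1]: acc=42 h=2 v=42
  t=3 PE[1][1]: acc=81 h=3 v=81

(row, col, cycle) = (1, 1, 3)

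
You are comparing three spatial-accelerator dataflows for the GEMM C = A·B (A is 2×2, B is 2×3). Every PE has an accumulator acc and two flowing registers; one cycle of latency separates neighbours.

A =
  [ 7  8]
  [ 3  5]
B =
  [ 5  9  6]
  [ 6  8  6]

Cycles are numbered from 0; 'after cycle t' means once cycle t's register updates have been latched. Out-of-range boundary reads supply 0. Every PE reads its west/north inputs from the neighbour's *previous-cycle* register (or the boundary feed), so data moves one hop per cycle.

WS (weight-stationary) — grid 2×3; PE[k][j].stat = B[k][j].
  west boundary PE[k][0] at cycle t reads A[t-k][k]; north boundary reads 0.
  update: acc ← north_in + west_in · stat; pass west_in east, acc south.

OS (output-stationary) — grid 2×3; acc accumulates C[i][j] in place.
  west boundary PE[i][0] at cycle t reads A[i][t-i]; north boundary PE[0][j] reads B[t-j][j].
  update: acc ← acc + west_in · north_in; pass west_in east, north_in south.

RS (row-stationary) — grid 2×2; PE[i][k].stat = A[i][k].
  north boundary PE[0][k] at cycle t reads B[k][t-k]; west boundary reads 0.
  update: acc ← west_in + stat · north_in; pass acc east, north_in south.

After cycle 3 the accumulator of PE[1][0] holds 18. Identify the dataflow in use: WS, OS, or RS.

— WS: 2×3; PE[1][0] trace:
  0: (1,0).acc=0  regs=<0,0>
  1: (1,0).acc=83  regs=<8,83>
  2: (1,0).acc=45  regs=<5,45>
  3: (1,0).acc=0  regs=<0,0>
— OS: 2×3; PE[1][0] trace:
  0: (1,0).acc=0  regs=<0,0>
  1: (1,0).acc=15  regs=<3,5>
  2: (1,0).acc=45  regs=<5,6>
  3: (1,0).acc=45  regs=<0,0>
— RS: 2×2; PE[1][0] trace:
  0: (1,0).acc=0  regs=<0,0>
  1: (1,0).acc=15  regs=<15,5>
  2: (1,0).acc=27  regs=<27,9>
  3: (1,0).acc=18  regs=<18,6>

dataflow = RS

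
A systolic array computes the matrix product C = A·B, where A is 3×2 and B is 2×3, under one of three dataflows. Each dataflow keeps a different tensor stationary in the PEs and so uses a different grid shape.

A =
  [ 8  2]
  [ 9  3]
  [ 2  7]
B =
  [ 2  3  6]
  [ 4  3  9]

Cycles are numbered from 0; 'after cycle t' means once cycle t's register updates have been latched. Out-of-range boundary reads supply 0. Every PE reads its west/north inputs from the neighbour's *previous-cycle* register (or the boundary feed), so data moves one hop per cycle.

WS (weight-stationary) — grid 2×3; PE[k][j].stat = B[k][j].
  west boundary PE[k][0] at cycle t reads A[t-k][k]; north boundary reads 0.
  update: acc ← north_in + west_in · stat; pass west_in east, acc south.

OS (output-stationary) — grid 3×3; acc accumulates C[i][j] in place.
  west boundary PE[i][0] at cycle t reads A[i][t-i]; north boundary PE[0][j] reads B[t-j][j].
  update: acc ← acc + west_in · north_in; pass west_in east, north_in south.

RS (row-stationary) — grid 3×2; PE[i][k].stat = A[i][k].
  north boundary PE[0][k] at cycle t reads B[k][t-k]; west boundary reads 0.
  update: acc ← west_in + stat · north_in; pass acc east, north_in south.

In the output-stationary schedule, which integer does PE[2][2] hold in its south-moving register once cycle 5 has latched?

register = 9

OS (3×3). Following PE[2][2] plus its west/north inputs:
  0: (1,2).acc=0  regs=<0,0>
  0: (2,1).acc=0  regs=<0,0>
  0: (2,2).acc=0  regs=<0,0>
  1: (1,2).acc=0  regs=<0,0>
  1: (2,1).acc=0  regs=<0,0>
  1: (2,2).acc=0  regs=<0,0>
  2: (1,2).acc=0  regs=<0,0>
  2: (2,1).acc=0  regs=<0,0>
  2: (2,2).acc=0  regs=<0,0>
  3: (1,2).acc=54  regs=<9,6>
  3: (2,1).acc=6  regs=<2,3>
  3: (2,2).acc=0  regs=<0,0>
  4: (1,2).acc=81  regs=<3,9>
  4: (2,1).acc=27  regs=<7,3>
  4: (2,2).acc=12  regs=<2,6>
  5: (1,2).acc=81  regs=<0,0>
  5: (2,1).acc=27  regs=<0,0>
  5: (2,2).acc=75  regs=<7,9>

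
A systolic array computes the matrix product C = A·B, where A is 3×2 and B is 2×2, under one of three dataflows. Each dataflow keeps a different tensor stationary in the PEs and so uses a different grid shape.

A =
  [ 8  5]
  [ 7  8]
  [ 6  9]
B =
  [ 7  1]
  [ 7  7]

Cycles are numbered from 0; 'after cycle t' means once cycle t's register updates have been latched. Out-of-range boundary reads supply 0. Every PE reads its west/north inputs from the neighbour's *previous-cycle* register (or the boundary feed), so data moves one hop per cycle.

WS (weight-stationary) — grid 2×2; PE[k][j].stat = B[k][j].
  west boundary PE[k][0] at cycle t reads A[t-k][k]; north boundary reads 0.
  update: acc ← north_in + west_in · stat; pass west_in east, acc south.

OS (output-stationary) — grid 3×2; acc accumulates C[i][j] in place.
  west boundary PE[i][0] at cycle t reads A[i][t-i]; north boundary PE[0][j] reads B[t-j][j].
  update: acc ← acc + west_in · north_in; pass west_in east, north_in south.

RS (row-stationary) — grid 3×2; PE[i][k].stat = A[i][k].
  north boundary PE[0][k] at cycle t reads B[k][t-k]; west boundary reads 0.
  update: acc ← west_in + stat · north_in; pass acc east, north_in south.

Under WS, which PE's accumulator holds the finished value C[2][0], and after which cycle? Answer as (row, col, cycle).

WS — PE[1][0] is where C[2][0] collects:
  after 0 — PE[1][0] acc=0, pass-E 0, pass-S 0
  after 1 — PE[1][0] acc=91, pass-E 5, pass-S 91
  after 2 — PE[1][0] acc=105, pass-E 8, pass-S 105
  after 3 — PE[1][0] acc=105, pass-E 9, pass-S 105

(row, col, cycle) = (1, 0, 3)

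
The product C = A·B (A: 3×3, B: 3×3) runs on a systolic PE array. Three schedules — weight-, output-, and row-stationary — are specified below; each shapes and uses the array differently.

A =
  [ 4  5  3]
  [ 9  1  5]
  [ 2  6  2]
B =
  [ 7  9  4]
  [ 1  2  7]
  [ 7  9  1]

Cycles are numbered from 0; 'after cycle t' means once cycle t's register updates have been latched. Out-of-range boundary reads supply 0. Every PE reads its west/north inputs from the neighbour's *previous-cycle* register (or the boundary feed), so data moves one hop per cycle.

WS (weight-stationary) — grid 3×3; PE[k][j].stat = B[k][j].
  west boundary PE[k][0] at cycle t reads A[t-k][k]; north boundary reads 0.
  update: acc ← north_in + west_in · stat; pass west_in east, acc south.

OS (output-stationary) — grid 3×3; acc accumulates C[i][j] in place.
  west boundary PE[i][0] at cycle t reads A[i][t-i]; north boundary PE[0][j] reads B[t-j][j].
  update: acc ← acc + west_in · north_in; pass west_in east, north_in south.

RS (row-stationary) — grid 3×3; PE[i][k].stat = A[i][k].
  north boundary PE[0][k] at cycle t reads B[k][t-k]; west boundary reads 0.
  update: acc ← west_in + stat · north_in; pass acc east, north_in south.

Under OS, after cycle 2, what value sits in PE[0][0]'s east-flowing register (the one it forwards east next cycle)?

register = 3

OS on a 3×3 grid — tracing PE[0][0] and its feeders:
  t=0 PE[0][0]: acc=28 h=4 v=7
  t=1 PE[0][0]: acc=33 h=5 v=1
  t=2 PE[0][0]: acc=54 h=3 v=7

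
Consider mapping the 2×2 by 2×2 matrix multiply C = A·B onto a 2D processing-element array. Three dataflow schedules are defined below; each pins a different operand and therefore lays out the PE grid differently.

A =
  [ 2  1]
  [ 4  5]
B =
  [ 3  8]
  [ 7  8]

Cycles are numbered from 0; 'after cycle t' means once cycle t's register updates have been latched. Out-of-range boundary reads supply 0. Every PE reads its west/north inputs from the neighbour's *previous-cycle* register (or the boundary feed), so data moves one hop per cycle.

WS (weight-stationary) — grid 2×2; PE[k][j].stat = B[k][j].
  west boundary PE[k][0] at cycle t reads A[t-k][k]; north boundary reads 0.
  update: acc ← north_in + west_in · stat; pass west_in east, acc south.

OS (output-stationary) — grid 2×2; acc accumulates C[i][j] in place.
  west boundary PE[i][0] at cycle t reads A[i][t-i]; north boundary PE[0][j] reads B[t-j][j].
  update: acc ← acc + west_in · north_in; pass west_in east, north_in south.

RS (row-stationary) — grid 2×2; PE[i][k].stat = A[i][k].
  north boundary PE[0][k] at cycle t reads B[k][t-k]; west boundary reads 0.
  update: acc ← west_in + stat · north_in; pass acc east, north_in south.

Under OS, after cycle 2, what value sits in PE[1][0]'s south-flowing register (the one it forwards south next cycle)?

register = 7

OS 2×2: PE[1][0] cycle-by-cycle (with neighbour feeds):
  cycle 0: PE[0][0] → acc 6, east 2, south 3
  cycle 0: PE[1][0] → acc 0, east 0, south 0
  cycle 1: PE[0][0] → acc 13, east 1, south 7
  cycle 1: PE[1][0] → acc 12, east 4, south 3
  cycle 2: PE[0][0] → acc 13, east 0, south 0
  cycle 2: PE[1][0] → acc 47, east 5, south 7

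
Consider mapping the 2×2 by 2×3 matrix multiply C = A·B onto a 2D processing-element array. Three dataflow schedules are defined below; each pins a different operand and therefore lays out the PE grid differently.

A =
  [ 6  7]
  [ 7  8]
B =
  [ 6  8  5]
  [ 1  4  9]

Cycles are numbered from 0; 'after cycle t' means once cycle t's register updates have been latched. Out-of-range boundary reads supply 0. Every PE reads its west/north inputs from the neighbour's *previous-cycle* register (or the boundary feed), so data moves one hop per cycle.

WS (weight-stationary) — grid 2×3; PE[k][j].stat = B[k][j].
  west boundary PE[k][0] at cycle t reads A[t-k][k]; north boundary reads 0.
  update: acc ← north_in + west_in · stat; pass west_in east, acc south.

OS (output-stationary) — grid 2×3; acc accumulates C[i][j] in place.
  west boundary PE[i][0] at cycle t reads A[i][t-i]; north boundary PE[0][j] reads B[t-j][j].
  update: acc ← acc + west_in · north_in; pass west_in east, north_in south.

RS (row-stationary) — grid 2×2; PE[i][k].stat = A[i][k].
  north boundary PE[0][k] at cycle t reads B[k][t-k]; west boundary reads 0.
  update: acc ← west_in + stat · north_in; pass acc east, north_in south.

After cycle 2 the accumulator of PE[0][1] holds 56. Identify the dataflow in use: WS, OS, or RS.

dataflow = WS

WS [2×3] PE[0][1] across cycles:
  after 0 — PE[0][1] acc=0, pass-E 0, pass-S 0
  after 1 — PE[0][1] acc=48, pass-E 6, pass-S 48
  after 2 — PE[0][1] acc=56, pass-E 7, pass-S 56
OS [2×3] PE[0][1] across cycles:
  after 0 — PE[0][1] acc=0, pass-E 0, pass-S 0
  after 1 — PE[0][1] acc=48, pass-E 6, pass-S 8
  after 2 — PE[0][1] acc=76, pass-E 7, pass-S 4
RS [2×2] PE[0][1] across cycles:
  after 0 — PE[0][1] acc=0, pass-E 0, pass-S 0
  after 1 — PE[0][1] acc=43, pass-E 43, pass-S 1
  after 2 — PE[0][1] acc=76, pass-E 76, pass-S 4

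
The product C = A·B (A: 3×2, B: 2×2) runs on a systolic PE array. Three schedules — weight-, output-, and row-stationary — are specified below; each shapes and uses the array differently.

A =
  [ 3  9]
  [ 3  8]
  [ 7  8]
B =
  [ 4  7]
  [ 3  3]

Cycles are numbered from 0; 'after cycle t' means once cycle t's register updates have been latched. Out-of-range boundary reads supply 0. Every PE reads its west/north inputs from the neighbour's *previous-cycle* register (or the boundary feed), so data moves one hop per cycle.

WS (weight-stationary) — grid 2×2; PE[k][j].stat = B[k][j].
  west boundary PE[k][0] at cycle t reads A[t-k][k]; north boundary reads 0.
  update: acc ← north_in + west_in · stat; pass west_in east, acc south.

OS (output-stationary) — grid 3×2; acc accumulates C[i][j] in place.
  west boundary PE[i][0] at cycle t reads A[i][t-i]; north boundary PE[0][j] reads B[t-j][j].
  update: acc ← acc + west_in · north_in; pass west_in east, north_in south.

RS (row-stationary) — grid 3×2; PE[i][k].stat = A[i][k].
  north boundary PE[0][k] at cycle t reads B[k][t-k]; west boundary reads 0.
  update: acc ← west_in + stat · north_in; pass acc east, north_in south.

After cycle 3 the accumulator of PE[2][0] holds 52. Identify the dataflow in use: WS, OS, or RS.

dataflow = OS

— WS: 2×2 array has no PE[2][0].
OS (3×2 grid), PE[2][0]:
  t=0 PE[2][0]: acc=0 h=0 v=0
  t=1 PE[2][0]: acc=0 h=0 v=0
  t=2 PE[2][0]: acc=28 h=7 v=4
  t=3 PE[2][0]: acc=52 h=8 v=3
RS (3×2 grid), PE[2][0]:
  t=0 PE[2][0]: acc=0 h=0 v=0
  t=1 PE[2][0]: acc=0 h=0 v=0
  t=2 PE[2][0]: acc=28 h=28 v=4
  t=3 PE[2][0]: acc=49 h=49 v=7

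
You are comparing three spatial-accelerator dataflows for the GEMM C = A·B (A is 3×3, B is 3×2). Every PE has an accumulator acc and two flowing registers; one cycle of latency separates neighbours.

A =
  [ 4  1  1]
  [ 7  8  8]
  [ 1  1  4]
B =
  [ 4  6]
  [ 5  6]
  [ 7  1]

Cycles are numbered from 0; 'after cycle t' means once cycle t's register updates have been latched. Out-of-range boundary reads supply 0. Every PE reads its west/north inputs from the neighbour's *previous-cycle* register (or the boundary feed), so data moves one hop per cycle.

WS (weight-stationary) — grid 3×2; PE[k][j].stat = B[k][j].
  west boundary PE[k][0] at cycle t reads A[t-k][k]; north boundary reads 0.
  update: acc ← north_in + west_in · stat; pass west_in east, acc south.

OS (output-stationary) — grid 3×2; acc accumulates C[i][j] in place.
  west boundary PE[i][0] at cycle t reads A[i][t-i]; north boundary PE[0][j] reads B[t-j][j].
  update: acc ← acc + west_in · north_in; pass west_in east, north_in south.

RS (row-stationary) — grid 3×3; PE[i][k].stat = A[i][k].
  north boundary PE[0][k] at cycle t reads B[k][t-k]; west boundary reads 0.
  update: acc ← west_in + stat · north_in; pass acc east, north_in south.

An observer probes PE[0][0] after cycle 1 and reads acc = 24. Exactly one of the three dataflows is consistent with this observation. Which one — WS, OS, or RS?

dataflow = RS

WS [3×2] PE[0][0] across cycles:
  c0 r0c0: 16 / 4 / 16
  c1 r0c0: 28 / 7 / 28
OS [3×2] PE[0][0] across cycles:
  c0 r0c0: 16 / 4 / 4
  c1 r0c0: 21 / 1 / 5
RS [3×3] PE[0][0] across cycles:
  c0 r0c0: 16 / 16 / 4
  c1 r0c0: 24 / 24 / 6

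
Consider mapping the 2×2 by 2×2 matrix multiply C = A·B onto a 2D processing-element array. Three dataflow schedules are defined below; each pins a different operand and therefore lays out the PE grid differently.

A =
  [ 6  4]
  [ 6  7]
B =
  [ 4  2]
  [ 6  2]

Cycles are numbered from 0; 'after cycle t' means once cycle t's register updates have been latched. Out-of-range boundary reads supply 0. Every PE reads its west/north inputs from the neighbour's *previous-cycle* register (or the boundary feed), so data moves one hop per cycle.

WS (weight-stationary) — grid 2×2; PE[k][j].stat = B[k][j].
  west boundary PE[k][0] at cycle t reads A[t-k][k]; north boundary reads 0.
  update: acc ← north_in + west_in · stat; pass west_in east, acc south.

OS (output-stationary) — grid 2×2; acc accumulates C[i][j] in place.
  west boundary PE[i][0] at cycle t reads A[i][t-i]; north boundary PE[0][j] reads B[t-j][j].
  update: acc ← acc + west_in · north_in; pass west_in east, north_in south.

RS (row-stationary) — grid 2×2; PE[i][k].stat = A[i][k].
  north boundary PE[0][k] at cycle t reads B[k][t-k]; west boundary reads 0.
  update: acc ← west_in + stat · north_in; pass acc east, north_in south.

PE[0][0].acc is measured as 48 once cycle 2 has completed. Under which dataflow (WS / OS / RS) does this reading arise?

WS (2×2 grid), PE[0][0]:
  step 0 · PE0,0: acc=24; fwd→6 fwd↓24
  step 1 · PE0,0: acc=24; fwd→6 fwd↓24
  step 2 · PE0,0: acc=0; fwd→0 fwd↓0
OS (2×2 grid), PE[0][0]:
  step 0 · PE0,0: acc=24; fwd→6 fwd↓4
  step 1 · PE0,0: acc=48; fwd→4 fwd↓6
  step 2 · PE0,0: acc=48; fwd→0 fwd↓0
RS (2×2 grid), PE[0][0]:
  step 0 · PE0,0: acc=24; fwd→24 fwd↓4
  step 1 · PE0,0: acc=12; fwd→12 fwd↓2
  step 2 · PE0,0: acc=0; fwd→0 fwd↓0

dataflow = OS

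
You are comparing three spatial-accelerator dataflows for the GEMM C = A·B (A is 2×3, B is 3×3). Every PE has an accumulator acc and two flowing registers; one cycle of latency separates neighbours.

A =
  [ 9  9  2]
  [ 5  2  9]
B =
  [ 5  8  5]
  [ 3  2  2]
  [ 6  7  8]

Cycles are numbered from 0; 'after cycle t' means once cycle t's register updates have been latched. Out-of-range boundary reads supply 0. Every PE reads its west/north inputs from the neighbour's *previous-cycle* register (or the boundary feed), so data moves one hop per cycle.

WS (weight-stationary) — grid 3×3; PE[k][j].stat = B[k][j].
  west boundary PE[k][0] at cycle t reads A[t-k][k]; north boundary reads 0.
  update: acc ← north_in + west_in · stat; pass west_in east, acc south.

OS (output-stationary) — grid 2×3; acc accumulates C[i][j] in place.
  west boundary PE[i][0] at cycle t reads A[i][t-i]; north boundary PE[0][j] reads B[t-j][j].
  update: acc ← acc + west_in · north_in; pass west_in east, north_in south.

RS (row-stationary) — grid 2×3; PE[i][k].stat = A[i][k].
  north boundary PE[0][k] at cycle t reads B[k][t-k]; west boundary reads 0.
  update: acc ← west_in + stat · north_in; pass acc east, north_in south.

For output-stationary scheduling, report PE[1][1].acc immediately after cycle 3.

PE[1][1].acc = 44

OS (2×3). Following PE[1][1] plus its west/north inputs:
  0: (0,1).acc=0  regs=<0,0>
  0: (1,0).acc=0  regs=<0,0>
  0: (1,1).acc=0  regs=<0,0>
  1: (0,1).acc=72  regs=<9,8>
  1: (1,0).acc=25  regs=<5,5>
  1: (1,1).acc=0  regs=<0,0>
  2: (0,1).acc=90  regs=<9,2>
  2: (1,0).acc=31  regs=<2,3>
  2: (1,1).acc=40  regs=<5,8>
  3: (0,1).acc=104  regs=<2,7>
  3: (1,0).acc=85  regs=<9,6>
  3: (1,1).acc=44  regs=<2,2>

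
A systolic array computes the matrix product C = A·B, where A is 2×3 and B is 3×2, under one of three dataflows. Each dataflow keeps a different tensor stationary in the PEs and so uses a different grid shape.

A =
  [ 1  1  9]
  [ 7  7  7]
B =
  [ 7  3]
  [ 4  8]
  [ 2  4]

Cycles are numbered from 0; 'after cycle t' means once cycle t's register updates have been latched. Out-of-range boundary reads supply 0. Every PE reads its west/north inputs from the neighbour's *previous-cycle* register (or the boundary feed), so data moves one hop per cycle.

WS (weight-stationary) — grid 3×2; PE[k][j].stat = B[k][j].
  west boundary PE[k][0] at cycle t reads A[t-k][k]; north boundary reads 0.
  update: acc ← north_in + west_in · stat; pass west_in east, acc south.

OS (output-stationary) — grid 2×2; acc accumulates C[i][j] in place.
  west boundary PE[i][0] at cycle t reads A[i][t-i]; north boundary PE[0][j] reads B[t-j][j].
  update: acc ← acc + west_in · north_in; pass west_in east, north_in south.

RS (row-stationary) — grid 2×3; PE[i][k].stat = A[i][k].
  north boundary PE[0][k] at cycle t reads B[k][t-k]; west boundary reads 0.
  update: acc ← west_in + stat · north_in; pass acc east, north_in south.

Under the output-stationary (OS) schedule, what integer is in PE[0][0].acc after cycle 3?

OS on a 2×2 grid — tracing PE[0][0] and its feeders:
  0: (0,0).acc=7  regs=<1,7>
  1: (0,0).acc=11  regs=<1,4>
  2: (0,0).acc=29  regs=<9,2>
  3: (0,0).acc=29  regs=<0,0>

PE[0][0].acc = 29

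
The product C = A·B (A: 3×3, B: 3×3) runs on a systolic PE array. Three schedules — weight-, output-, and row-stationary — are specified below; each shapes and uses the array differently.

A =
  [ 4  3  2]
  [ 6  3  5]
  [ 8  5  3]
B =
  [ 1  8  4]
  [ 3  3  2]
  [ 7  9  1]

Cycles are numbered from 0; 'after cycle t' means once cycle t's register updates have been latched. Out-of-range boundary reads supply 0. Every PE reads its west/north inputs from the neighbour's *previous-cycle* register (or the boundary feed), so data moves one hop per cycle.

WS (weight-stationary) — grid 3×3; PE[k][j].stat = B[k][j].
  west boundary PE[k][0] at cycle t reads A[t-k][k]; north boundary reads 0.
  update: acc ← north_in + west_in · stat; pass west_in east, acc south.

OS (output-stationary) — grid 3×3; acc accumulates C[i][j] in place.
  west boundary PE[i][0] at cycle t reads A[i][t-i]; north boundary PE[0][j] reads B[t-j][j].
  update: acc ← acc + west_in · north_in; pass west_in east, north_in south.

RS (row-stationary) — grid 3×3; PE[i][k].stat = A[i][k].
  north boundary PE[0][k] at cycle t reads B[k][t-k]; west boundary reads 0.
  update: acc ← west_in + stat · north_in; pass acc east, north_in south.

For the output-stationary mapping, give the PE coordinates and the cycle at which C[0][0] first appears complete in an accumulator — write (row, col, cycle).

Under OS, C[0][0] lands at PE[0][0]:
  @0  [0,0]  acc 4  |  →4  ↓1
  @1  [0,0]  acc 13  |  →3  ↓3
  @2  [0,0]  acc 27  |  →2  ↓7

(row, col, cycle) = (0, 0, 2)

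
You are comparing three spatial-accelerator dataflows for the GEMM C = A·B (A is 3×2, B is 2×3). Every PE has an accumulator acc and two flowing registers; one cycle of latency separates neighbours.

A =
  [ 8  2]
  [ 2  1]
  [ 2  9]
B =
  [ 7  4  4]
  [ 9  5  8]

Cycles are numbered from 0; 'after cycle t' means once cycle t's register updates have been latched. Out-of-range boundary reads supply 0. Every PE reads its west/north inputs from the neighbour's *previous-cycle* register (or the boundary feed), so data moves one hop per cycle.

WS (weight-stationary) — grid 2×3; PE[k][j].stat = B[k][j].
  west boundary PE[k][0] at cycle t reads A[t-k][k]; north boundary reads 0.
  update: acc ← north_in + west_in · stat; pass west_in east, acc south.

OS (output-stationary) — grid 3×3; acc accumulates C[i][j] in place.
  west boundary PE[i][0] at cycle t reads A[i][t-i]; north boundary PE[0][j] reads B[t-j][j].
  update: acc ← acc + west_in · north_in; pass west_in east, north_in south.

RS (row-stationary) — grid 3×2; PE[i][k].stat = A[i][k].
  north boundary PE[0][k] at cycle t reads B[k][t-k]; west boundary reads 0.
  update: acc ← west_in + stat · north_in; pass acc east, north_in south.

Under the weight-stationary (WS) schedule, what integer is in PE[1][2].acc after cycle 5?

WS 2×3: PE[1][2] cycle-by-cycle (with neighbour feeds):
  @0  [0,2]  acc 0  |  →0  ↓0
  @0  [1,1]  acc 0  |  →0  ↓0
  @0  [1,2]  acc 0  |  →0  ↓0
  @1  [0,2]  acc 0  |  →0  ↓0
  @1  [1,1]  acc 0  |  →0  ↓0
  @1  [1,2]  acc 0  |  →0  ↓0
  @2  [0,2]  acc 32  |  →8  ↓32
  @2  [1,1]  acc 42  |  →2  ↓42
  @2  [1,2]  acc 0  |  →0  ↓0
  @3  [0,2]  acc 8  |  →2  ↓8
  @3  [1,1]  acc 13  |  →1  ↓13
  @3  [1,2]  acc 48  |  →2  ↓48
  @4  [0,2]  acc 8  |  →2  ↓8
  @4  [1,1]  acc 53  |  →9  ↓53
  @4  [1,2]  acc 16  |  →1  ↓16
  @5  [0,2]  acc 0  |  →0  ↓0
  @5  [1,1]  acc 0  |  →0  ↓0
  @5  [1,2]  acc 80  |  →9  ↓80

PE[1][2].acc = 80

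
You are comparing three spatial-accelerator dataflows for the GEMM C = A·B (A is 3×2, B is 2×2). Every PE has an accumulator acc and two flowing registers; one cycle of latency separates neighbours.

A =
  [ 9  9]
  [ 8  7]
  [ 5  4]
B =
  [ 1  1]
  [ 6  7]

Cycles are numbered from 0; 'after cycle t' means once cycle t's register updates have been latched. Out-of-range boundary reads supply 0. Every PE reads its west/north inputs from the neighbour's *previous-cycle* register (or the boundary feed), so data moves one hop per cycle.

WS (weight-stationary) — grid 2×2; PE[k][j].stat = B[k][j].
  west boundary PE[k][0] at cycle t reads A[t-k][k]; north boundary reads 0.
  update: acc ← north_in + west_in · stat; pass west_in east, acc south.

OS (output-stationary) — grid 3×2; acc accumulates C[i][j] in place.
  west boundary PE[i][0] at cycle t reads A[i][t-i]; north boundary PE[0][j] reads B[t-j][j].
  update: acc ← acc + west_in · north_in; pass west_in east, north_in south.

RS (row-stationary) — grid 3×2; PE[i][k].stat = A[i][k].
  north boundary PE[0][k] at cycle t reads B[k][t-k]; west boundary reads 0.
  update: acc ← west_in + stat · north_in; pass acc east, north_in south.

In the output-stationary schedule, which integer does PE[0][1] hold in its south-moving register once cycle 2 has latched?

OS (3×2). Following PE[0][1] plus its west/north inputs:
  [0] (0,0) acc=9 (h:9 v:1)
  [0] (0,1) acc=0 (h:0 v:0)
  [1] (0,0) acc=63 (h:9 v:6)
  [1] (0,1) acc=9 (h:9 v:1)
  [2] (0,0) acc=63 (h:0 v:0)
  [2] (0,1) acc=72 (h:9 v:7)

register = 7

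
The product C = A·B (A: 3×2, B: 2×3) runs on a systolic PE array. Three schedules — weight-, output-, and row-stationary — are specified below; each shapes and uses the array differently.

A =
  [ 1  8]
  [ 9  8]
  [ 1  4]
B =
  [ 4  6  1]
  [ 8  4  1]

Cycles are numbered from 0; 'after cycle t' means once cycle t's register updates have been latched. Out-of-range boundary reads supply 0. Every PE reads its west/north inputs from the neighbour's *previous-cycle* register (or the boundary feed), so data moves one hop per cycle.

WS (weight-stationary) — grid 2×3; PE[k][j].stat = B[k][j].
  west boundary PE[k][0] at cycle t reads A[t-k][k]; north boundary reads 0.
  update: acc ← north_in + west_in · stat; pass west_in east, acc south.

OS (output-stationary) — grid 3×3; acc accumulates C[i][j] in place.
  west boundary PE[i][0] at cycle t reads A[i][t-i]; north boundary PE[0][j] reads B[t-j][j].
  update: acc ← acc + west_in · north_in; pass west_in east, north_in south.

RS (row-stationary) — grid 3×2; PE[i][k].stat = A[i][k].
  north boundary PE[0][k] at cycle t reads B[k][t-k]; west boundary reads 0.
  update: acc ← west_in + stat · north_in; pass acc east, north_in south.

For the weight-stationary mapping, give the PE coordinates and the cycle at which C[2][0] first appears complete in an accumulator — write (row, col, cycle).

(row, col, cycle) = (1, 0, 3)

WS: C[2][0] accumulates in PE[1][0]:
  c0 r1c0: 0 / 0 / 0
  c1 r1c0: 68 / 8 / 68
  c2 r1c0: 100 / 8 / 100
  c3 r1c0: 36 / 4 / 36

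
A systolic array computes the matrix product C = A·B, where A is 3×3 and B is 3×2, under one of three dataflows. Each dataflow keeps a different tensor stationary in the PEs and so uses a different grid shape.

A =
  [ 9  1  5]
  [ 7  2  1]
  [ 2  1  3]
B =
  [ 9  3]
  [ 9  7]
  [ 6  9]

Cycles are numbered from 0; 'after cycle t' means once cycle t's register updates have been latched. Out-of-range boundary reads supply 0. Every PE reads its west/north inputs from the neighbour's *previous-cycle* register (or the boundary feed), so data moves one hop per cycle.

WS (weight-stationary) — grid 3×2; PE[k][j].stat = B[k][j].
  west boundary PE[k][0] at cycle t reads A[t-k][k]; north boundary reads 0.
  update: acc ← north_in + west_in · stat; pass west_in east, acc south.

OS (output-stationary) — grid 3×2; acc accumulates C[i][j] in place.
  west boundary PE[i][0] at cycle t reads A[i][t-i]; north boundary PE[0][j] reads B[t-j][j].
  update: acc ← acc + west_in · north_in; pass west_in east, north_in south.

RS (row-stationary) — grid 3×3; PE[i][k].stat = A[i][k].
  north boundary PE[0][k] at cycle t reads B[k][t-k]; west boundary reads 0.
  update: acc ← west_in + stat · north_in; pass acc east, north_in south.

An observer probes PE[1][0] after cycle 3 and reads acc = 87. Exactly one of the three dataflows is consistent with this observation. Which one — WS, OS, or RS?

dataflow = OS

WS (3×2 grid), PE[1][0]:
  after 0 — PE[1][0] acc=0, pass-E 0, pass-S 0
  after 1 — PE[1][0] acc=90, pass-E 1, pass-S 90
  after 2 — PE[1][0] acc=81, pass-E 2, pass-S 81
  after 3 — PE[1][0] acc=27, pass-E 1, pass-S 27
OS (3×2 grid), PE[1][0]:
  after 0 — PE[1][0] acc=0, pass-E 0, pass-S 0
  after 1 — PE[1][0] acc=63, pass-E 7, pass-S 9
  after 2 — PE[1][0] acc=81, pass-E 2, pass-S 9
  after 3 — PE[1][0] acc=87, pass-E 1, pass-S 6
RS (3×3 grid), PE[1][0]:
  after 0 — PE[1][0] acc=0, pass-E 0, pass-S 0
  after 1 — PE[1][0] acc=63, pass-E 63, pass-S 9
  after 2 — PE[1][0] acc=21, pass-E 21, pass-S 3
  after 3 — PE[1][0] acc=0, pass-E 0, pass-S 0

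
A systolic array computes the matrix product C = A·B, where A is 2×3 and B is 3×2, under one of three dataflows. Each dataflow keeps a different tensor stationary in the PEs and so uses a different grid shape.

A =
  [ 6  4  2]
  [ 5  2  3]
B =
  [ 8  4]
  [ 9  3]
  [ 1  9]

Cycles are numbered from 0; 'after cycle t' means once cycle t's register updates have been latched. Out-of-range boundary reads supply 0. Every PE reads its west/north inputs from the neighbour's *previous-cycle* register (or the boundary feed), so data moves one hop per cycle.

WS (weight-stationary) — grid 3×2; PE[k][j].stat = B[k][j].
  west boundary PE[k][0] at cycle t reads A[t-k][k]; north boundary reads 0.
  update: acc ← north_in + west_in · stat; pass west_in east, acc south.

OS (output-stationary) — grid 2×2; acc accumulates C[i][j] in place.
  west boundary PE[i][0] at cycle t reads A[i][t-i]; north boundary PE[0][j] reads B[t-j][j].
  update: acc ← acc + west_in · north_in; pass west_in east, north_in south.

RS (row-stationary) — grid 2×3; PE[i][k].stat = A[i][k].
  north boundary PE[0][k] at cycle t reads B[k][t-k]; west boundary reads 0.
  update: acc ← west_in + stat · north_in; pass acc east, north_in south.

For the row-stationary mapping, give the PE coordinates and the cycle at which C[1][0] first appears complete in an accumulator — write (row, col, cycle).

Under RS, C[1][0] lands at PE[1][2]:
  [0] (1,2) acc=0 (h:0 v:0)
  [1] (1,2) acc=0 (h:0 v:0)
  [2] (1,2) acc=0 (h:0 v:0)
  [3] (1,2) acc=61 (h:61 v:1)

(row, col, cycle) = (1, 2, 3)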